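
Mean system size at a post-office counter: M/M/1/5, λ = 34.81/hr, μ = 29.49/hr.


ρ = 34.81/29.49 = 1.1804
L = ρ[1 − (K+1)ρ^K + Kρ^(K+1)] / [(1−ρ)(1−ρ^(K+1))]
Numerator: 1.1804·(1 − 6·2.291639 + 5·2.705051) = 0.915307
Denominator: (-0.1804)·(-1.705051) = 0.307591
L = 0.915307/0.307591 = 2.9757

Final: 2.9757


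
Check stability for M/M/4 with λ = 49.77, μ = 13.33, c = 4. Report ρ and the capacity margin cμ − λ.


Total capacity cμ = 4·13.33 = 53.32/hr
ρ = λ/(cμ) = 49.77/53.32 = 0.9334
Stable ⇔ ρ < 1: YES
Spare capacity = cμ − λ = 53.32 − 49.77 = 3.55/hr

Final: ρ = 0.9334; stable; margin = 3.55/hr


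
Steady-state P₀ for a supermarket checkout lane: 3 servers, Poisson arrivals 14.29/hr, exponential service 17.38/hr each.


a = λ/μ = 14.29/17.38 = 0.8222; ρ = a/c = 0.2741
Σ_{k=0}^{2} a^k/k! (terms k=0..2) = 1.00000 + 0.82221 + 0.33801 = 2.16022
Tail: a^3/(3!(1−ρ)) = 0.55584/(6·0.7259) = 0.12761
P₀ = 1/(2.16022 + 0.12761) = 1/2.28784 = 0.437094

Final: 0.437094


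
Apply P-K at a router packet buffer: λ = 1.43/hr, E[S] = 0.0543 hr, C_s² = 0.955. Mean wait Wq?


ρ = λ·E[S] = 1.43·0.0543 = 0.07765
E[S²] = E[S]²(1+C_s²) = 0.0543²·(1+0.955) = 0.005764
Wq = λ·E[S²]/(2(1−ρ)) = 1.43·0.005764/(2·0.9224) = 0.004468 hr

Final: 0.004468 hr


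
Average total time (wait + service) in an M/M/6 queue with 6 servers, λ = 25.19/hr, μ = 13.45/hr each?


a = 1.8729; ρ = 0.3121; P₀ = 0.153531
Lq = P₀·a^c·ρ/(c!(1−ρ)²) = 0.006071
Wq = Lq/λ = 0.006071/25.19 = 0.0002410 hr
W = Wq + 1/μ = 0.0002410 + 0.07435 = 0.07459 hr

Final: 0.07459 hr


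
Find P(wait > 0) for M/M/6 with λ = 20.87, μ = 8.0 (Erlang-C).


a = λ/μ = 2.6088; ρ = a/6 = 0.4348
P₀ = 0.073090 (from M/M/c formula)
C(c,a) = [a^c/(c!(1−ρ))]·P₀ = [315.20622/(720·0.5652)]·0.073090
= 0.77456·0.073090 = 0.056612

Final: 0.056612


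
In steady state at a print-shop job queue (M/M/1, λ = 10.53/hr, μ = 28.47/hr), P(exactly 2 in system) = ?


ρ = 10.53/28.47 = 0.3699
P_n = (1−ρ)·ρ^n = (1 − 0.3699)·0.3699^2 = 0.6301·0.136799 = 0.086202

Final: 0.086202


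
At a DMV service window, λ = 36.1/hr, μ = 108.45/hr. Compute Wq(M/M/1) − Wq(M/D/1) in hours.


ρ = 36.1/108.45 = 0.3329
Wq(M/M/1) = ρ/(μ−λ) = 0.3329/72.35 = 0.004601 hr
Wq(M/D/1) = ρ/(2(μ−λ)) = 0.002300 hr
Savings = 0.004601 − 0.002300 = 0.002300 hr

Final: 0.002300 hr


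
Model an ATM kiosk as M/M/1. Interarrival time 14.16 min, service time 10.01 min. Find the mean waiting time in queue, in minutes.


λ = 60/14.16 = 4.2373 /hr
μ = 60/10.01 = 5.9940 /hr
ρ = λ/μ = 4.2373/5.9940 = 0.7069
Wq = ρ/(μ−λ) = 0.7069/(5.9940−4.2373) = 0.40241 hr
In minutes: 0.40241·60 = 24.145 min

Final: 24.145 min


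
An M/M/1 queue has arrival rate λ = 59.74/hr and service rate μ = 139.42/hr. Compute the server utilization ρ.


ρ = λ/μ = 59.74/139.42 = 0.4285

Final: 0.4285


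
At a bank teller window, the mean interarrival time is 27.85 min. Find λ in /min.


λ = 1/(interarrival time) in consistent units.
1 minute = 1 min, so λ = 1/27.85 = 0.03591 per minute

Final: 0.03591 /min


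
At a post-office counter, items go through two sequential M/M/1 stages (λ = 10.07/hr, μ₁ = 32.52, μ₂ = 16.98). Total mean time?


Each node sees arrival rate λ = 10.07/hr (tandem ⇒ throughput preserved).
W₁ = 1/(μ₁−λ) = 1/(32.52−10.07) = 0.04454 hr
W₂ = 1/(μ₂−λ) = 1/(16.98−10.07) = 0.14472 hr
W_total = W₁ + W₂ = 0.04454 + 0.14472 = 0.18926 hr

Final: 0.18926 hr


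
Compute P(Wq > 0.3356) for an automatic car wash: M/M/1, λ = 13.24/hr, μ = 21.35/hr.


ρ = 13.24/21.35 = 0.6201
P(Wq > t) = ρ·e^{−(μ−λ)t} = 0.6201·e^{−2.7217}
= 0.6201·0.065762 = 0.040782

Final: 0.040782


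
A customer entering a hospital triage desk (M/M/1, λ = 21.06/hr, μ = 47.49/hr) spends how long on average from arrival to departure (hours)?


W = 1/(μ−λ) = 1/(47.49 − 21.06) = 1/26.43 = 0.03784 hr

Final: 0.03784 hr


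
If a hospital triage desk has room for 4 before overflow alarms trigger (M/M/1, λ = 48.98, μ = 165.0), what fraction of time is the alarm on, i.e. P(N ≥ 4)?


ρ = 48.98/165.0 = 0.2968
P(N ≥ n) = ρ^n = 0.2968^4 = 0.007765

Final: 0.007765


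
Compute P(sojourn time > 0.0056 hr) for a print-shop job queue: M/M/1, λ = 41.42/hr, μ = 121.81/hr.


W ~ Exponential(μ−λ) for M/M/1.
μ − λ = 121.81 − 41.42 = 80.3900
P(W > t) = e^{−(μ−λ)t} = e^{−0.4502} = 0.637511

Final: 0.637511


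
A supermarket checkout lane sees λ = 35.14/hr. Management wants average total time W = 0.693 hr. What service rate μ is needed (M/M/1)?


W = 1/(μ−λ) ⇒ μ − λ = 1/W = 1/0.693 = 1.4430
μ = λ + 1/W = 35.14 + 1.4430 = 36.5830 per hr

Final: 36.5830 /hr


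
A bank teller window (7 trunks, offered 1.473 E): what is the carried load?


B(7,1.473) = 0.0006844 (Erlang-B)
Carried load = a(1 − B) = 1.473·(1 − 0.0006844) = 1.473·0.999316 = 1.4720 E

Final: 1.4720 Erlangs


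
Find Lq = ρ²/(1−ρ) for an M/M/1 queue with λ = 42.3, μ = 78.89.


ρ = 42.3/78.89 = 0.5362
Lq = ρ²/(1−ρ) = 0.2875/0.4638 = 0.6199

Final: 0.6199


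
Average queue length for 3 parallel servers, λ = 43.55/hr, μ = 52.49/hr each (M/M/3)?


a = λ/μ = 0.8297; ρ = a/3 = 0.2766
P₀ = 0.433756
Lq = P₀·a^c·ρ / (c!·(1−ρ)²) = 0.433756·0.57113·0.2766/(6·0.52336)
= 0.02182

Final: 0.02182


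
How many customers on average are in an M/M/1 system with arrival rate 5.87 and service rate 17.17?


ρ = λ/μ = 5.87/17.17 = 0.3419
L = ρ/(1−ρ) = 0.3419/(1 − 0.3419) = 0.3419/0.6581 = 0.5195

Final: 0.5195


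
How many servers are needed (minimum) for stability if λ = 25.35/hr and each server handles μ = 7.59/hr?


Stability requires cμ > λ ⇔ c > λ/μ.
λ/μ = 25.35/7.59 = 3.3399
Minimum integer c = ⌊3.3399⌋ + 1 = 4
Check: 4·7.59 = 30.36 > 25.35, while 3·7.59 = 22.77 ≤ 25.35

Final: 4 servers


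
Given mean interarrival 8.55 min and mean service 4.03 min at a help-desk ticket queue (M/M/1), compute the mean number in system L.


λ = 60/8.55 = 7.0175 /hr
μ = 60/4.03 = 14.8883 /hr
ρ = λ/μ = 7.0175/14.8883 = 0.4713
L = ρ/(1−ρ) = 0.4713/0.5287 = 0.8916

Final: 0.8916


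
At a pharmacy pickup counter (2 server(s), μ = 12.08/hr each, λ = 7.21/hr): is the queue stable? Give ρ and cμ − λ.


Total capacity cμ = 2·12.08 = 24.16/hr
ρ = λ/(cμ) = 7.21/24.16 = 0.2984
Stable ⇔ ρ < 1: YES
Spare capacity = cμ − λ = 24.16 − 7.21 = 16.95/hr

Final: ρ = 0.2984; stable; margin = 16.95/hr


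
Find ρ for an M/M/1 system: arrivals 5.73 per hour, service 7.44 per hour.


ρ = λ/μ = 5.73/7.44 = 0.7702

Final: 0.7702


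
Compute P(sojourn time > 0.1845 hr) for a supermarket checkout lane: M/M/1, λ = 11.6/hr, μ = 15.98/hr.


W ~ Exponential(μ−λ) for M/M/1.
μ − λ = 15.98 − 11.6 = 4.3800
P(W > t) = e^{−(μ−λ)t} = e^{−0.8081} = 0.445700

Final: 0.445700


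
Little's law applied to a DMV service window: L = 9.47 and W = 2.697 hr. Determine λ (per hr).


λ = L/W = 9.47/2.697 = 3.5113 /hr

Final: 3.5113 /hr


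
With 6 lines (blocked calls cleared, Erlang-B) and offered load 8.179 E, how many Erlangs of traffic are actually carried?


B(6,8.179) = 0.399379 (Erlang-B)
Carried load = a(1 − B) = 8.179·(1 − 0.399379) = 8.179·0.600621 = 4.9125 E

Final: 4.9125 Erlangs


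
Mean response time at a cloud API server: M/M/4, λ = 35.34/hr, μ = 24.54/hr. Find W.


a = 1.4401; ρ = 0.3600; P₀ = 0.235027
Lq = P₀·a^c·ρ/(c!(1−ρ)²) = 0.03702
Wq = Lq/λ = 0.03702/35.34 = 0.001048 hr
W = Wq + 1/μ = 0.001048 + 0.04075 = 0.04180 hr

Final: 0.04180 hr


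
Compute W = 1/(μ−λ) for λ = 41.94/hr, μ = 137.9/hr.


W = 1/(μ−λ) = 1/(137.9 − 41.94) = 1/95.96 = 0.01042 hr

Final: 0.01042 hr


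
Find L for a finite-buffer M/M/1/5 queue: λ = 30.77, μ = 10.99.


ρ = 30.77/10.99 = 2.7998
L = ρ[1 − (K+1)ρ^K + Kρ^(K+1)] / [(1−ρ)(1−ρ^(K+1))]
Numerator: 2.7998·(1 − 6·172.047759 + 5·481.702414) = 3855.980822
Denominator: (-1.7998)·(-480.702414) = 865.176866
L = 3855.980822/865.176866 = 4.4569

Final: 4.4569


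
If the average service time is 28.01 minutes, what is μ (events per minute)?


μ = 1/(service time) in consistent units.
1 minute = 1 min, so μ = 1/28.01 = 0.03570 per minute

Final: 0.03570 /min


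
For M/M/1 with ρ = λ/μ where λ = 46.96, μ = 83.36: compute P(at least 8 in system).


ρ = 46.96/83.36 = 0.5633
P(N ≥ n) = ρ^n = 0.5633^8 = 0.010143

Final: 0.010143


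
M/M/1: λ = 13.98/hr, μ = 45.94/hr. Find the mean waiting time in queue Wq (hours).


ρ = 13.98/45.94 = 0.3043
Wq = ρ/(μ−λ) = 0.3043/(45.94 − 13.98) = 0.3043/31.96 = 0.009522 hr

Final: 0.009522 hr


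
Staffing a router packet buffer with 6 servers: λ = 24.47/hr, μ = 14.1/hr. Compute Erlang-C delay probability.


a = λ/μ = 1.7355; ρ = a/6 = 0.2892
P₀ = 0.176210 (from M/M/c formula)
C(c,a) = [a^c/(c!(1−ρ))]·P₀ = [27.32053/(720·0.7108)]·0.176210
= 0.05339·0.176210 = 0.009407

Final: 0.009407


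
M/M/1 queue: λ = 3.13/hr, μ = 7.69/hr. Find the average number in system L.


ρ = λ/μ = 3.13/7.69 = 0.4070
L = ρ/(1−ρ) = 0.4070/(1 − 0.4070) = 0.4070/0.5930 = 0.6864

Final: 0.6864


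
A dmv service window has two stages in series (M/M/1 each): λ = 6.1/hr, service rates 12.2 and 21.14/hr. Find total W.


Each node sees arrival rate λ = 6.1/hr (tandem ⇒ throughput preserved).
W₁ = 1/(μ₁−λ) = 1/(12.2−6.1) = 0.16393 hr
W₂ = 1/(μ₂−λ) = 1/(21.14−6.1) = 0.06649 hr
W_total = W₁ + W₂ = 0.16393 + 0.06649 = 0.23042 hr

Final: 0.23042 hr


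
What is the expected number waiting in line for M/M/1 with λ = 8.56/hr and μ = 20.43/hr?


ρ = 8.56/20.43 = 0.4190
Lq = ρ²/(1−ρ) = 0.1756/0.5810 = 0.3022

Final: 0.3022


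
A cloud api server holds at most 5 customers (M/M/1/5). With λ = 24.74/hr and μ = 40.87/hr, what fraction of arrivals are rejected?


ρ = λ/μ = 24.74/40.87 = 0.6053
P_K = (1−ρ)ρ^K/(1−ρ^(K+1)) = (0.3947·0.081278)/(1 − 0.049201)
= 0.032078/0.950799 = 0.033738

Final: 0.033738


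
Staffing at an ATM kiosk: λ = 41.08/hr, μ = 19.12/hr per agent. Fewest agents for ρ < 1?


Stability requires cμ > λ ⇔ c > λ/μ.
λ/μ = 41.08/19.12 = 2.1485
Minimum integer c = ⌊2.1485⌋ + 1 = 3
Check: 3·19.12 = 57.36 > 41.08, while 2·19.12 = 38.24 ≤ 41.08

Final: 3 servers


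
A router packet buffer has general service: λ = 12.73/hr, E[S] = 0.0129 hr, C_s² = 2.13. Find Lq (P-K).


ρ = λ·E[S] = 12.73·0.0129 = 0.1642
Lq = ρ²(1+C_s²)/(2(1−ρ)) = 0.02697·(1+2.13)/(2·0.8358)
= 0.02697·3.1300/1.6716 = 0.05050

Final: 0.05050


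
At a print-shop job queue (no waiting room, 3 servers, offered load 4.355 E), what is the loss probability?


B(c,a) = (a^c/c!) / Σ_{k=0}^{c} a^k/k!
a^3/3! = 13.766173
Σ terms (k=0..3): 1.00000 + 4.35500 + 9.48301 + 13.76617 = 28.604186
B = 13.766173/28.604186 = 0.481264

Final: 0.481264


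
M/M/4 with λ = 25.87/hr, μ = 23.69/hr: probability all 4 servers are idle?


a = λ/μ = 25.87/23.69 = 1.0920; ρ = a/c = 0.2730
Σ_{k=0}^{3} a^k/k! (terms k=0..3) = 1.00000 + 1.09202 + 0.59626 + 0.21704 = 2.90532
Tail: a^4/(4!(1−ρ)) = 1.42208/(24·0.7270) = 0.08150
P₀ = 1/(2.90532 + 0.08150) = 1/2.98682 = 0.334804

Final: 0.334804


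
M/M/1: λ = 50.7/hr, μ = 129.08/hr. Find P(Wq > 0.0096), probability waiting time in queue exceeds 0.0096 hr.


ρ = 50.7/129.08 = 0.3928
P(Wq > t) = ρ·e^{−(μ−λ)t} = 0.3928·e^{−0.7524}
= 0.3928·0.471212 = 0.185082

Final: 0.185082


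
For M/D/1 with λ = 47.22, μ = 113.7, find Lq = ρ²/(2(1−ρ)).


ρ = 47.22/113.7 = 0.4153
M/D/1: Lq = ρ²/(2(1−ρ)) = 0.1725/(2·0.5847) = 0.14749

Final: 0.14749


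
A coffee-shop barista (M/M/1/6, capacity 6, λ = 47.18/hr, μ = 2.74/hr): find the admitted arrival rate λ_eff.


ρ = 17.2190; P_K = (1−ρ)ρ^6/(1−ρ^7) = 0.941925
λ_eff = λ(1 − P_K) = 47.18·(1 − 0.941925) = 47.18·0.058075 = 2.7400 /hr

Final: 2.7400 /hr


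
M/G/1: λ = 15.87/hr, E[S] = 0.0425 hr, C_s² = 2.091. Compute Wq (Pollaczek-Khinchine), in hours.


ρ = λ·E[S] = 15.87·0.0425 = 0.6745
E[S²] = E[S]²(1+C_s²) = 0.0425²·(1+2.091) = 0.005583
Wq = λ·E[S²]/(2(1−ρ)) = 15.87·0.005583/(2·0.3255) = 0.13609 hr

Final: 0.13609 hr


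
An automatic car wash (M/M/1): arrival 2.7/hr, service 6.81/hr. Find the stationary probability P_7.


ρ = 2.7/6.81 = 0.3965
P_n = (1−ρ)·ρ^n = (1 − 0.3965)·0.3965^7 = 0.6035·0.001540 = 0.0009294

Final: 0.0009294


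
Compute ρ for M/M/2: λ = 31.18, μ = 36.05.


ρ = λ/(cμ) = 31.18/(2·36.05) = 31.18/72.10 = 0.4325

Final: 0.4325


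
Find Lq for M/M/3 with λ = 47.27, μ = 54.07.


a = λ/μ = 0.8742; ρ = a/3 = 0.2914
P₀ = 0.414329
Lq = P₀·a^c·ρ / (c!·(1−ρ)²) = 0.414329·0.66817·0.2914/(6·0.50210)
= 0.02678

Final: 0.02678


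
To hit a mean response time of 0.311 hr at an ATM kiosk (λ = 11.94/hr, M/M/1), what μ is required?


W = 1/(μ−λ) ⇒ μ − λ = 1/W = 1/0.311 = 3.2154
μ = λ + 1/W = 11.94 + 3.2154 = 15.1554 per hr

Final: 15.1554 /hr


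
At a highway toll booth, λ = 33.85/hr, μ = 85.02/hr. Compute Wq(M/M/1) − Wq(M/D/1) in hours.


ρ = 33.85/85.02 = 0.3981
Wq(M/M/1) = ρ/(μ−λ) = 0.3981/51.17 = 0.007781 hr
Wq(M/D/1) = ρ/(2(μ−λ)) = 0.003890 hr
Savings = 0.007781 − 0.003890 = 0.003890 hr

Final: 0.003890 hr


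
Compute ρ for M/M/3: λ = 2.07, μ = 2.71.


ρ = λ/(cμ) = 2.07/(3·2.71) = 2.07/8.13 = 0.2546

Final: 0.2546


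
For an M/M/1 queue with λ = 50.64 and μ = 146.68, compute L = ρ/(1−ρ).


ρ = λ/μ = 50.64/146.68 = 0.3452
L = ρ/(1−ρ) = 0.3452/(1 − 0.3452) = 0.3452/0.6548 = 0.5273

Final: 0.5273


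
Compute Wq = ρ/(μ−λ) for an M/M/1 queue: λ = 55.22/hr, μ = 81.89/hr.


ρ = 55.22/81.89 = 0.6743
Wq = ρ/(μ−λ) = 0.6743/(81.89 − 55.22) = 0.6743/26.67 = 0.02528 hr

Final: 0.02528 hr


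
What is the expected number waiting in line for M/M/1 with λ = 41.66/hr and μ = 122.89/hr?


ρ = 41.66/122.89 = 0.3390
Lq = ρ²/(1−ρ) = 0.1149/0.6610 = 0.1739

Final: 0.1739


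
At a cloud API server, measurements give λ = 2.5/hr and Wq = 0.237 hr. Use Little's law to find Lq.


Lq = λWq = 2.5·0.237 = 0.5925

Final: 0.5925


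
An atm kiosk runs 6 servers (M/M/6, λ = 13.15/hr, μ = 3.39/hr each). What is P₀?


a = λ/μ = 13.15/3.39 = 3.8791; ρ = a/c = 0.6465
Σ_{k=0}^{5} a^k/k! (terms k=0..5) = 1.00000 + 3.87906 + 7.52354 + 9.72808 + 9.43394 + 7.31895 = 38.88356
Tail: a^6/(6!(1−ρ)) = 3406.87601/(720·0.3535) = 13.38585
P₀ = 1/(38.88356 + 13.38585) = 1/52.26941 = 0.019132

Final: 0.019132


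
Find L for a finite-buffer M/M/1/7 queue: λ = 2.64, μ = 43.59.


ρ = 2.64/43.59 = 0.06056
L = ρ[1 − (K+1)ρ^K + Kρ^(K+1)] / [(1−ρ)(1−ρ^(K+1))]
Numerator: 0.06056·(1 − 8·0.000000002989 + 7·1.810e-10) = 0.060564
Denominator: (0.9394)·(1.000000) = 0.939436
L = 0.060564/0.939436 = 0.06447

Final: 0.06447


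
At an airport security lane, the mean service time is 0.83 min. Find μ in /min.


μ = 1/(service time) in consistent units.
1 minute = 1 min, so μ = 1/0.83 = 1.2048 per minute

Final: 1.2048 /min


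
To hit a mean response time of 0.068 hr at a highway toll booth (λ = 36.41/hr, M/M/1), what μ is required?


W = 1/(μ−λ) ⇒ μ − λ = 1/W = 1/0.068 = 14.7059
μ = λ + 1/W = 36.41 + 14.7059 = 51.1159 per hr

Final: 51.1159 /hr


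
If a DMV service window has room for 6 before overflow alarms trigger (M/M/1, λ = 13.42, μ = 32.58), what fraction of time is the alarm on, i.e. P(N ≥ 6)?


ρ = 13.42/32.58 = 0.4119
P(N ≥ n) = ρ^n = 0.4119^6 = 0.004884

Final: 0.004884


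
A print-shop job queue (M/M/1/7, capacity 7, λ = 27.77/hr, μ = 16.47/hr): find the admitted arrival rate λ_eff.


ρ = 1.6861; P_K = (1−ρ)ρ^7/(1−ρ^8) = 0.413240
λ_eff = λ(1 − P_K) = 27.77·(1 − 0.413240) = 27.77·0.586760 = 16.2943 /hr

Final: 16.2943 /hr


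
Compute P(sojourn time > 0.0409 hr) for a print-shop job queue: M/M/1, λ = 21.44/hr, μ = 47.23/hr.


W ~ Exponential(μ−λ) for M/M/1.
μ − λ = 47.23 − 21.44 = 25.7900
P(W > t) = e^{−(μ−λ)t} = e^{−1.0548} = 0.348258

Final: 0.348258


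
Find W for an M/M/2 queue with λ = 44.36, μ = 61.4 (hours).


a = 0.7225; ρ = 0.3612; P₀ = 0.469251
Lq = P₀·a^c·ρ/(c!(1−ρ)²) = 0.10843
Wq = Lq/λ = 0.10843/44.36 = 0.002444 hr
W = Wq + 1/μ = 0.002444 + 0.01629 = 0.01873 hr

Final: 0.01873 hr


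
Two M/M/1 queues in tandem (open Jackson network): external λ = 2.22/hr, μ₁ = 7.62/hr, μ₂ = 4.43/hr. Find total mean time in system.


Each node sees arrival rate λ = 2.22/hr (tandem ⇒ throughput preserved).
W₁ = 1/(μ₁−λ) = 1/(7.62−2.22) = 0.18519 hr
W₂ = 1/(μ₂−λ) = 1/(4.43−2.22) = 0.45249 hr
W_total = W₁ + W₂ = 0.18519 + 0.45249 = 0.63767 hr

Final: 0.63767 hr


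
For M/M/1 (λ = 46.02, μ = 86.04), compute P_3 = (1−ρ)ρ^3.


ρ = 46.02/86.04 = 0.5349
P_n = (1−ρ)·ρ^n = (1 − 0.5349)·0.5349^3 = 0.4651·0.153017 = 0.071173

Final: 0.071173


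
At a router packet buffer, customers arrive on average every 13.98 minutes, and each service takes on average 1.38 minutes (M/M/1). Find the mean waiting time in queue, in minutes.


λ = 60/13.98 = 4.2918 /hr
μ = 60/1.38 = 43.4783 /hr
ρ = λ/μ = 4.2918/43.4783 = 0.09871
Wq = ρ/(μ−λ) = 0.09871/(43.4783−4.2918) = 0.002519 hr
In minutes: 0.002519·60 = 0.1511 min

Final: 0.1511 min


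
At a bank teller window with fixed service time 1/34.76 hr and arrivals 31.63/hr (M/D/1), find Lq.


ρ = 31.63/34.76 = 0.9100
M/D/1: Lq = ρ²/(2(1−ρ)) = 0.8280/(2·0.09005) = 4.59774

Final: 4.59774


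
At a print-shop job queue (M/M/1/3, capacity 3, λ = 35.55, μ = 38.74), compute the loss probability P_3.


ρ = λ/μ = 35.55/38.74 = 0.9177
P_K = (1−ρ)ρ^K/(1−ρ^(K+1)) = (0.08234·0.772752)/(1 − 0.709120)
= 0.063631/0.290880 = 0.218755

Final: 0.218755


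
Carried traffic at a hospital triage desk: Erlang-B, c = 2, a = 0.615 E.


B(2,0.615) = 0.104823 (Erlang-B)
Carried load = a(1 − B) = 0.615·(1 − 0.104823) = 0.615·0.895177 = 0.5505 E

Final: 0.5505 Erlangs


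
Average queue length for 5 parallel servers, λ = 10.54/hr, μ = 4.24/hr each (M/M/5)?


a = λ/μ = 2.4858; ρ = a/5 = 0.4972
P₀ = 0.081301
Lq = P₀·a^c·ρ / (c!·(1−ρ)²) = 0.081301·94.92351·0.4972/(120·0.25284)
= 0.12646

Final: 0.12646


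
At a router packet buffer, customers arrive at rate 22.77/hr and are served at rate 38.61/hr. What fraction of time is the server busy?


ρ = λ/μ = 22.77/38.61 = 0.5897

Final: 0.5897


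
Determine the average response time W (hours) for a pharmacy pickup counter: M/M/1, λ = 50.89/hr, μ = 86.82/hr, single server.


W = 1/(μ−λ) = 1/(86.82 − 50.89) = 1/35.93 = 0.02783 hr

Final: 0.02783 hr


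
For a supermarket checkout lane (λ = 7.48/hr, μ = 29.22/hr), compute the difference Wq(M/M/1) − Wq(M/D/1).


ρ = 7.48/29.22 = 0.2560
Wq(M/M/1) = ρ/(μ−λ) = 0.2560/21.74 = 0.01178 hr
Wq(M/D/1) = ρ/(2(μ−λ)) = 0.005888 hr
Savings = 0.01178 − 0.005888 = 0.005888 hr

Final: 0.005888 hr


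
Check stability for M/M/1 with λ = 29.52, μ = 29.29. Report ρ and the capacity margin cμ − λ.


Total capacity cμ = 1·29.29 = 29.29/hr
ρ = λ/(cμ) = 29.52/29.29 = 1.0079
Stable ⇔ ρ < 1: NO
Spare capacity = cμ − λ = 29.29 − 29.52 = -0.23/hr

Final: ρ = 1.0079; unstable; margin = -0.23/hr


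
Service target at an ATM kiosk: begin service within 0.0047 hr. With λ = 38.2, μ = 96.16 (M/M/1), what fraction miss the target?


ρ = 38.2/96.16 = 0.3973
P(Wq > t) = ρ·e^{−(μ−λ)t} = 0.3973·e^{−0.2724}
= 0.3973·0.761540 = 0.302525

Final: 0.302525


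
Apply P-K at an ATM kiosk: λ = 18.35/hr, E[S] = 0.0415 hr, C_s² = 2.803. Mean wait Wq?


ρ = λ·E[S] = 18.35·0.0415 = 0.7615
E[S²] = E[S]²(1+C_s²) = 0.0415²·(1+2.803) = 0.006550
Wq = λ·E[S²]/(2(1−ρ)) = 18.35·0.006550/(2·0.2385) = 0.25199 hr

Final: 0.25199 hr


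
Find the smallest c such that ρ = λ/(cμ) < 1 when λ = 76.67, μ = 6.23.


Stability requires cμ > λ ⇔ c > λ/μ.
λ/μ = 76.67/6.23 = 12.3066
Minimum integer c = ⌊12.3066⌋ + 1 = 13
Check: 13·6.23 = 80.99 > 76.67, while 12·6.23 = 74.76 ≤ 76.67

Final: 13 servers


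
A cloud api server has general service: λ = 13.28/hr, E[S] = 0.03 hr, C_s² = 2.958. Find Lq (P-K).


ρ = λ·E[S] = 13.28·0.03 = 0.3984
Lq = ρ²(1+C_s²)/(2(1−ρ)) = 0.1587·(1+2.958)/(2·0.6016)
= 0.1587·3.9580/1.2032 = 0.52213

Final: 0.52213


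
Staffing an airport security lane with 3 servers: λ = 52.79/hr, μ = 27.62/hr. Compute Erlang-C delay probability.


a = λ/μ = 1.9113; ρ = a/3 = 0.6371
P₀ = 0.125875 (from M/M/c formula)
C(c,a) = [a^c/(c!(1−ρ))]·P₀ = [6.98207/(6·0.3629)]·0.125875
= 3.20660·0.125875 = 0.403629

Final: 0.403629


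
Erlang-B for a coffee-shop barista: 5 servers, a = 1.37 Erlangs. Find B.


B(c,a) = (a^c/c!) / Σ_{k=0}^{c} a^k/k!
a^5/5! = 0.040218
Σ terms (k=0..5): 1.00000 + 1.37000 + 0.93845 + 0.42856 + 0.14678 + 0.04022 = 3.924008
B = 0.040218/3.924008 = 0.010249

Final: 0.010249


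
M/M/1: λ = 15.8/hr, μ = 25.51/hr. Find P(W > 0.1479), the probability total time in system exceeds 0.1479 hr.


W ~ Exponential(μ−λ) for M/M/1.
μ − λ = 25.51 − 15.8 = 9.7100
P(W > t) = e^{−(μ−λ)t} = e^{−1.4361} = 0.237851

Final: 0.237851


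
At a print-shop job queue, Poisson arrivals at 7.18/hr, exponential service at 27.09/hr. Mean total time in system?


W = 1/(μ−λ) = 1/(27.09 − 7.18) = 1/19.91 = 0.05023 hr

Final: 0.05023 hr


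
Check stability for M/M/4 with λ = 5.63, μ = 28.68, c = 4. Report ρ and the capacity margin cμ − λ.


Total capacity cμ = 4·28.68 = 114.72/hr
ρ = λ/(cμ) = 5.63/114.72 = 0.04908
Stable ⇔ ρ < 1: YES
Spare capacity = cμ − λ = 114.72 − 5.63 = 109.09/hr

Final: ρ = 0.04908; stable; margin = 109.09/hr


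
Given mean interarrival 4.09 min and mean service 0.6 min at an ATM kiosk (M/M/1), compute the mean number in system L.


λ = 60/4.09 = 14.6699 /hr
μ = 60/0.6 = 100.0000 /hr
ρ = λ/μ = 14.6699/100.0000 = 0.1467
L = ρ/(1−ρ) = 0.1467/0.8533 = 0.1719

Final: 0.1719


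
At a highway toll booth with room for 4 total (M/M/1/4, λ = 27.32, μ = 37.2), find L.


ρ = 27.32/37.2 = 0.7344
L = ρ[1 − (K+1)ρ^K + Kρ^(K+1)] / [(1−ρ)(1−ρ^(K+1))]
Numerator: 0.7344·(1 − 5·0.290905 + 4·0.213643) = 0.293799
Denominator: (0.2656)·(0.786357) = 0.208850
L = 0.293799/0.208850 = 1.4067

Final: 1.4067


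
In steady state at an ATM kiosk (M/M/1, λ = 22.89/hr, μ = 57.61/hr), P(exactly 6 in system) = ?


ρ = 22.89/57.61 = 0.3973
P_n = (1−ρ)·ρ^n = (1 − 0.3973)·0.3973^6 = 0.6027·0.003934 = 0.002371

Final: 0.002371


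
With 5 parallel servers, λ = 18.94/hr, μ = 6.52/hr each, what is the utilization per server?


ρ = λ/(cμ) = 18.94/(5·6.52) = 18.94/32.60 = 0.5810

Final: 0.5810


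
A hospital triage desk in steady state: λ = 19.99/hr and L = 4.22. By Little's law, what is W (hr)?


W = L/λ = 4.22/19.99 = 0.2111 hr

Final: 0.2111 hr


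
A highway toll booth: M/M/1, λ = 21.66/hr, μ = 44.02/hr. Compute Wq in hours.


ρ = 21.66/44.02 = 0.4920
Wq = ρ/(μ−λ) = 0.4920/(44.02 − 21.66) = 0.4920/22.36 = 0.02201 hr

Final: 0.02201 hr


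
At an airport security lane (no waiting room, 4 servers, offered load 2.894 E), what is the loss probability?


B(c,a) = (a^c/c!) / Σ_{k=0}^{c} a^k/k!
a^4/4! = 2.922691
Σ terms (k=0..4): 1.00000 + 2.89400 + 4.18762 + 4.03966 + 2.92269 = 15.043964
B = 2.922691/15.043964 = 0.194277

Final: 0.194277


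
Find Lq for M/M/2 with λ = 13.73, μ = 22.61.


a = λ/μ = 0.6073; ρ = a/2 = 0.3036
P₀ = 0.534182
Lq = P₀·a^c·ρ / (c!·(1−ρ)²) = 0.534182·0.36876·0.3036/(2·0.48494)
= 0.06167

Final: 0.06167


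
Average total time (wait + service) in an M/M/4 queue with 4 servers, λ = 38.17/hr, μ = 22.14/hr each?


a = 1.7240; ρ = 0.4310; P₀ = 0.175096
Lq = P₀·a^c·ρ/(c!(1−ρ)²) = 0.08581
Wq = Lq/λ = 0.08581/38.17 = 0.002248 hr
W = Wq + 1/μ = 0.002248 + 0.04517 = 0.04742 hr

Final: 0.04742 hr


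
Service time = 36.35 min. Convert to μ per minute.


μ = 1/(service time) in consistent units.
1 minute = 1 min, so μ = 1/36.35 = 0.02751 per minute

Final: 0.02751 /min


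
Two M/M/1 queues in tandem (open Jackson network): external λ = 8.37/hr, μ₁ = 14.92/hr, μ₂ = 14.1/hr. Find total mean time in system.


Each node sees arrival rate λ = 8.37/hr (tandem ⇒ throughput preserved).
W₁ = 1/(μ₁−λ) = 1/(14.92−8.37) = 0.15267 hr
W₂ = 1/(μ₂−λ) = 1/(14.1−8.37) = 0.17452 hr
W_total = W₁ + W₂ = 0.15267 + 0.17452 = 0.32719 hr

Final: 0.32719 hr


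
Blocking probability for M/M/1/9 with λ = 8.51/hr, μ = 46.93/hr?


ρ = λ/μ = 8.51/46.93 = 0.1813
P_K = (1−ρ)ρ^K/(1−ρ^(K+1)) = (0.8187·0.0000002120)/(1 − 0.00000003844)
= 0.0000001735/1.000000 = 0.0000001735

Final: 0.0000001735


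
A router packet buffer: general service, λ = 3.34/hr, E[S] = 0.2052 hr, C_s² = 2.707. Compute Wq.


ρ = λ·E[S] = 3.34·0.2052 = 0.6854
E[S²] = E[S]²(1+C_s²) = 0.2052²·(1+2.707) = 0.156091
Wq = λ·E[S²]/(2(1−ρ)) = 3.34·0.156091/(2·0.3146) = 0.82850 hr

Final: 0.82850 hr


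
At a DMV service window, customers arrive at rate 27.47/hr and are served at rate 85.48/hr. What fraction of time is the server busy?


ρ = λ/μ = 27.47/85.48 = 0.3214

Final: 0.3214


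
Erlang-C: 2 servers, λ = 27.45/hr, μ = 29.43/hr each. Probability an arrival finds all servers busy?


a = λ/μ = 0.9327; ρ = a/2 = 0.4664
P₀ = 0.363921 (from M/M/c formula)
C(c,a) = [a^c/(c!(1−ρ))]·P₀ = [0.86997/(2·0.5336)]·0.363921
= 0.81513·0.363921 = 0.296642

Final: 0.296642


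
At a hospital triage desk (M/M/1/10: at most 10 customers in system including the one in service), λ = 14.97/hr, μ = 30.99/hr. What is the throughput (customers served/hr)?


ρ = 0.4831; P_K = (1−ρ)ρ^10/(1−ρ^11) = 0.0003578
λ_eff = λ(1 − P_K) = 14.97·(1 − 0.0003578) = 14.97·0.999642 = 14.9646 /hr

Final: 14.9646 /hr


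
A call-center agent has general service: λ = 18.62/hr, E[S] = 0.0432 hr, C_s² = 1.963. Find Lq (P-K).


ρ = λ·E[S] = 18.62·0.0432 = 0.8044
Lq = ρ²(1+C_s²)/(2(1−ρ)) = 0.6470·(1+1.963)/(2·0.1956)
= 0.6470·2.9630/0.3912 = 4.90032

Final: 4.90032


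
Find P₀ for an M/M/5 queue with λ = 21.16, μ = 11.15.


a = λ/μ = 21.16/11.15 = 1.8978; ρ = a/c = 0.3796
Σ_{k=0}^{4} a^k/k! (terms k=0..4) = 1.00000 + 1.89776 + 1.80074 + 1.13912 + 0.54045 = 6.37807
Tail: a^5/(5!(1−ρ)) = 24.61523/(120·0.6204) = 0.33061
P₀ = 1/(6.37807 + 0.33061) = 1/6.70868 = 0.149061

Final: 0.149061


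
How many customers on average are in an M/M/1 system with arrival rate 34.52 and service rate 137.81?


ρ = λ/μ = 34.52/137.81 = 0.2505
L = ρ/(1−ρ) = 0.2505/(1 − 0.2505) = 0.2505/0.7495 = 0.3342

Final: 0.3342


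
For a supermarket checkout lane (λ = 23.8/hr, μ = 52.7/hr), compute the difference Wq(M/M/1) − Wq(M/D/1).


ρ = 23.8/52.7 = 0.4516
Wq(M/M/1) = ρ/(μ−λ) = 0.4516/28.90 = 0.01563 hr
Wq(M/D/1) = ρ/(2(μ−λ)) = 0.007813 hr
Savings = 0.01563 − 0.007813 = 0.007813 hr

Final: 0.007813 hr


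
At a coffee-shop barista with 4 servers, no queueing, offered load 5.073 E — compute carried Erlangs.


B(4,5.073) = 0.404066 (Erlang-B)
Carried load = a(1 − B) = 5.073·(1 − 0.404066) = 5.073·0.595934 = 3.0232 E

Final: 3.0232 Erlangs


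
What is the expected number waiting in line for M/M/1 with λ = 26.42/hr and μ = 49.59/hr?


ρ = 26.42/49.59 = 0.5328
Lq = ρ²/(1−ρ) = 0.2838/0.4672 = 0.6075

Final: 0.6075


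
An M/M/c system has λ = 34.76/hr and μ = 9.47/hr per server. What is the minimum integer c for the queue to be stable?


Stability requires cμ > λ ⇔ c > λ/μ.
λ/μ = 34.76/9.47 = 3.6705
Minimum integer c = ⌊3.6705⌋ + 1 = 4
Check: 4·9.47 = 37.88 > 34.76, while 3·9.47 = 28.41 ≤ 34.76

Final: 4 servers


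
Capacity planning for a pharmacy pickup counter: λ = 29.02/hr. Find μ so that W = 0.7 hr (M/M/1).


W = 1/(μ−λ) ⇒ μ − λ = 1/W = 1/0.7 = 1.4286
μ = λ + 1/W = 29.02 + 1.4286 = 30.4486 per hr

Final: 30.4486 /hr


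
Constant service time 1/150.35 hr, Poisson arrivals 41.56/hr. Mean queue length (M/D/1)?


ρ = 41.56/150.35 = 0.2764
M/D/1: Lq = ρ²/(2(1−ρ)) = 0.07641/(2·0.7236) = 0.05280

Final: 0.05280


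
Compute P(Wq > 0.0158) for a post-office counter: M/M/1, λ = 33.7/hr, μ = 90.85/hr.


ρ = 33.7/90.85 = 0.3709
P(Wq > t) = ρ·e^{−(μ−λ)t} = 0.3709·e^{−0.9030}
= 0.3709·0.405364 = 0.150366

Final: 0.150366


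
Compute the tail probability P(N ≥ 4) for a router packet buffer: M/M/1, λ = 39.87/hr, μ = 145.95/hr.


ρ = 39.87/145.95 = 0.2732
P(N ≥ n) = ρ^n = 0.2732^4 = 0.005569

Final: 0.005569


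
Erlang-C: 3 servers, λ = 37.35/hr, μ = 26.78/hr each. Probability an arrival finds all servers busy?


a = λ/μ = 1.3947; ρ = a/3 = 0.4649
P₀ = 0.237401 (from M/M/c formula)
C(c,a) = [a^c/(c!(1−ρ))]·P₀ = [2.71294/(6·0.5351)]·0.237401
= 0.84499·0.237401 = 0.200602

Final: 0.200602


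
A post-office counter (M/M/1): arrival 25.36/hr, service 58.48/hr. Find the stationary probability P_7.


ρ = 25.36/58.48 = 0.4337
P_n = (1−ρ)·ρ^n = (1 − 0.4337)·0.4337^7 = 0.5663·0.002884 = 0.001633

Final: 0.001633


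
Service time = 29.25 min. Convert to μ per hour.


μ = 1/(service time) in consistent units.
1 hour = 60 min, so μ = 60/29.25 = 2.0513 per hour

Final: 2.0513 /hr


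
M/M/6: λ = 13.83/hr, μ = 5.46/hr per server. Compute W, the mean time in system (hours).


a = 2.5330; ρ = 0.4222; P₀ = 0.078937
Lq = P₀·a^c·ρ/(c!(1−ρ)²) = 0.03661
Wq = Lq/λ = 0.03661/13.83 = 0.002647 hr
W = Wq + 1/μ = 0.002647 + 0.18315 = 0.18580 hr

Final: 0.18580 hr


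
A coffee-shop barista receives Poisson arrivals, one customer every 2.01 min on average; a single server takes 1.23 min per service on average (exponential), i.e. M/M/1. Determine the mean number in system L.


λ = 60/2.01 = 29.8507 /hr
μ = 60/1.23 = 48.7805 /hr
ρ = λ/μ = 29.8507/48.7805 = 0.6119
L = ρ/(1−ρ) = 0.6119/0.3881 = 1.5769

Final: 1.5769


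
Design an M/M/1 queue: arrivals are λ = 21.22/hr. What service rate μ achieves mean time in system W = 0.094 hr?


W = 1/(μ−λ) ⇒ μ − λ = 1/W = 1/0.094 = 10.6383
μ = λ + 1/W = 21.22 + 10.6383 = 31.8583 per hr

Final: 31.8583 /hr


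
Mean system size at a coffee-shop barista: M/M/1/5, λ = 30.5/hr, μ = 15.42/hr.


ρ = 30.5/15.42 = 1.9780
L = ρ[1 − (K+1)ρ^K + Kρ^(K+1)] / [(1−ρ)(1−ρ^(K+1))]
Numerator: 1.9780·(1 − 6·30.274524 + 5·59.881517) = 234.902295
Denominator: (-0.9780)·(-58.881517) = 57.583222
L = 234.902295/57.583222 = 4.0794

Final: 4.0794


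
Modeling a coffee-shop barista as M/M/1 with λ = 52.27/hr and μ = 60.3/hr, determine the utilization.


ρ = λ/μ = 52.27/60.3 = 0.8668

Final: 0.8668


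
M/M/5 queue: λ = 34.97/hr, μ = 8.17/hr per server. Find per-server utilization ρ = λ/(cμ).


ρ = λ/(cμ) = 34.97/(5·8.17) = 34.97/40.85 = 0.8561

Final: 0.8561


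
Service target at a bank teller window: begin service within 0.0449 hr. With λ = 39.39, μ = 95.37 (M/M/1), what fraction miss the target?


ρ = 39.39/95.37 = 0.4130
P(Wq > t) = ρ·e^{−(μ−λ)t} = 0.4130·e^{−2.5135}
= 0.4130·0.080984 = 0.033448

Final: 0.033448


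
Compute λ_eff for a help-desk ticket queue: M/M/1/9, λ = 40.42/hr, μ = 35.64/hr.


ρ = 1.1341; P_K = (1−ρ)ρ^9/(1−ρ^10) = 0.165180
λ_eff = λ(1 − P_K) = 40.42·(1 − 0.165180) = 40.42·0.834820 = 33.7434 /hr

Final: 33.7434 /hr


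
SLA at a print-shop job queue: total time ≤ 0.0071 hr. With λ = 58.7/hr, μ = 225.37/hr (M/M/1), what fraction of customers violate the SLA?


W ~ Exponential(μ−λ) for M/M/1.
μ − λ = 225.37 − 58.7 = 166.6700
P(W > t) = e^{−(μ−λ)t} = e^{−1.1834} = 0.306249

Final: 0.306249


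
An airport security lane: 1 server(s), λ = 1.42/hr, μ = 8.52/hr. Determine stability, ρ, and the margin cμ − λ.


Total capacity cμ = 1·8.52 = 8.52/hr
ρ = λ/(cμ) = 1.42/8.52 = 0.1667
Stable ⇔ ρ < 1: YES
Spare capacity = cμ − λ = 8.52 − 1.42 = 7.10/hr

Final: ρ = 0.1667; stable; margin = 7.10/hr


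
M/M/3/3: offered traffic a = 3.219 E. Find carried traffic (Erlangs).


B(3,3.219) = 0.371624 (Erlang-B)
Carried load = a(1 − B) = 3.219·(1 − 0.371624) = 3.219·0.628376 = 2.0227 E

Final: 2.0227 Erlangs


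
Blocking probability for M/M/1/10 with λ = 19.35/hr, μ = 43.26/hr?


ρ = λ/μ = 19.35/43.26 = 0.4473
P_K = (1−ρ)ρ^K/(1−ρ^(K+1)) = (0.5527·0.0003206)/(1 − 0.0001434)
= 0.0001772/0.999857 = 0.0001772

Final: 0.0001772


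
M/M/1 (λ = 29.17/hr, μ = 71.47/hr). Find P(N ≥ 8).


ρ = 29.17/71.47 = 0.4081
P(N ≥ n) = ρ^n = 0.4081^8 = 0.0007700

Final: 0.0007700


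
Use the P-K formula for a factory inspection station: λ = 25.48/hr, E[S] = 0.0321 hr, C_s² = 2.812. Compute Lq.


ρ = λ·E[S] = 25.48·0.0321 = 0.8179
Lq = ρ²(1+C_s²)/(2(1−ρ)) = 0.6690·(1+2.812)/(2·0.1821)
= 0.6690·3.8120/0.3642 = 7.00230

Final: 7.00230


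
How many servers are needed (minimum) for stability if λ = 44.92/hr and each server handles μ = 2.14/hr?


Stability requires cμ > λ ⇔ c > λ/μ.
λ/μ = 44.92/2.14 = 20.9907
Minimum integer c = ⌊20.9907⌋ + 1 = 21
Check: 21·2.14 = 44.94 > 44.92, while 20·2.14 = 42.80 ≤ 44.92

Final: 21 servers


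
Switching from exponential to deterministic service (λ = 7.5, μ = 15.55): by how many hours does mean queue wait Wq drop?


ρ = 7.5/15.55 = 0.4823
Wq(M/M/1) = ρ/(μ−λ) = 0.4823/8.05 = 0.05991 hr
Wq(M/D/1) = ρ/(2(μ−λ)) = 0.02996 hr
Savings = 0.05991 − 0.02996 = 0.02996 hr

Final: 0.02996 hr


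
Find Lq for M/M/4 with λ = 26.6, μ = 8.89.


a = λ/μ = 2.9921; ρ = a/4 = 0.7480
P₀ = 0.038186
Lq = P₀·a^c·ρ / (c!·(1−ρ)²) = 0.038186·80.15295·0.7480/(24·0.06349)
= 1.50258

Final: 1.50258


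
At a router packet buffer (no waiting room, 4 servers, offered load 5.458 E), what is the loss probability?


B(c,a) = (a^c/c!) / Σ_{k=0}^{c} a^k/k!
a^4/4! = 36.976252
Σ terms (k=0..4): 1.00000 + 5.45800 + 14.89488 + 27.09876 + 36.97625 = 85.427889
B = 36.976252/85.427889 = 0.432836

Final: 0.432836


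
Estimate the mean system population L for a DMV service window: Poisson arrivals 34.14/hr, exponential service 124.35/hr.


ρ = λ/μ = 34.14/124.35 = 0.2745
L = ρ/(1−ρ) = 0.2745/(1 − 0.2745) = 0.2745/0.7255 = 0.3785

Final: 0.3785


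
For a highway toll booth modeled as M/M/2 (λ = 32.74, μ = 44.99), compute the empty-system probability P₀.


a = λ/μ = 32.74/44.99 = 0.7277; ρ = a/c = 0.3639
Σ_{k=0}^{1} a^k/k! (terms k=0..1) = 1.00000 + 0.72772 = 1.72772
Tail: a^2/(2!(1−ρ)) = 0.52957/(2·0.6361) = 0.41624
P₀ = 1/(1.72772 + 0.41624) = 1/2.14396 = 0.466428

Final: 0.466428


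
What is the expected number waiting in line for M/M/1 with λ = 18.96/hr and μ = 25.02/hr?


ρ = 18.96/25.02 = 0.7578
Lq = ρ²/(1−ρ) = 0.5743/0.2422 = 2.3709

Final: 2.3709


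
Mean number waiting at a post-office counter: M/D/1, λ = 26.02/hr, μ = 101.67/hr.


ρ = 26.02/101.67 = 0.2559
M/D/1: Lq = ρ²/(2(1−ρ)) = 0.06550/(2·0.7441) = 0.04401

Final: 0.04401


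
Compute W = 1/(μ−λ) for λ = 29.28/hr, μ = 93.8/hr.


W = 1/(μ−λ) = 1/(93.8 − 29.28) = 1/64.52 = 0.01550 hr

Final: 0.01550 hr


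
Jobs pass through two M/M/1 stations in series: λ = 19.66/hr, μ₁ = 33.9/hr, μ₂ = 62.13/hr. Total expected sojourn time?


Each node sees arrival rate λ = 19.66/hr (tandem ⇒ throughput preserved).
W₁ = 1/(μ₁−λ) = 1/(33.9−19.66) = 0.07022 hr
W₂ = 1/(μ₂−λ) = 1/(62.13−19.66) = 0.02355 hr
W_total = W₁ + W₂ = 0.07022 + 0.02355 = 0.09377 hr

Final: 0.09377 hr


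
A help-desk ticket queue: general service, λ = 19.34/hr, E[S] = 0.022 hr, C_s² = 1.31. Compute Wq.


ρ = λ·E[S] = 19.34·0.022 = 0.4255
E[S²] = E[S]²(1+C_s²) = 0.022²·(1+1.31) = 0.001118
Wq = λ·E[S²]/(2(1−ρ)) = 19.34·0.001118/(2·0.5745) = 0.01882 hr

Final: 0.01882 hr


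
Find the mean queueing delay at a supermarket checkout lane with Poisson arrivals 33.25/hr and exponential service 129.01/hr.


ρ = 33.25/129.01 = 0.2577
Wq = ρ/(μ−λ) = 0.2577/(129.01 − 33.25) = 0.2577/95.76 = 0.002691 hr

Final: 0.002691 hr


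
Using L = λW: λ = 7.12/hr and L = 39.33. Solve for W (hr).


W = L/λ = 39.33/7.12 = 5.5239 hr

Final: 5.5239 hr


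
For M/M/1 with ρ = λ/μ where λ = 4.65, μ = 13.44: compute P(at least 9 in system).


ρ = 4.65/13.44 = 0.3460
P(N ≥ n) = ρ^n = 0.3460^9 = 0.00007104

Final: 0.00007104


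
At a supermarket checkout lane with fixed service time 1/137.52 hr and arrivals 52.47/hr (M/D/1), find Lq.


ρ = 52.47/137.52 = 0.3815
M/D/1: Lq = ρ²/(2(1−ρ)) = 0.1456/(2·0.6185) = 0.11769

Final: 0.11769


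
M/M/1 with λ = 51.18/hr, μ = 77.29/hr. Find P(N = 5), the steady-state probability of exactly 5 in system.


ρ = 51.18/77.29 = 0.6622
P_n = (1−ρ)·ρ^n = (1 − 0.6622)·0.6622^5 = 0.3378·0.127317 = 0.043010

Final: 0.043010


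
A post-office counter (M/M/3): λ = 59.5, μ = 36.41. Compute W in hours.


a = 1.6342; ρ = 0.5447; P₀ = 0.179630
Lq = P₀·a^c·ρ/(c!(1−ρ)²) = 0.34335
Wq = Lq/λ = 0.34335/59.5 = 0.005771 hr
W = Wq + 1/μ = 0.005771 + 0.02746 = 0.03324 hr

Final: 0.03324 hr


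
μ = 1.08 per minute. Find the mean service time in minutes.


Mean service time = 1/μ = 1/1.08 minute = 0.92593 minute
In minutes: 0.92593 × 1 = 0.9259 min

Final: 0.9259 min


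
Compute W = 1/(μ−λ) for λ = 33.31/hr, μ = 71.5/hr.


W = 1/(μ−λ) = 1/(71.5 − 33.31) = 1/38.19 = 0.02618 hr

Final: 0.02618 hr


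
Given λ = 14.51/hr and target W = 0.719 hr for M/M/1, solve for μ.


W = 1/(μ−λ) ⇒ μ − λ = 1/W = 1/0.719 = 1.3908
μ = λ + 1/W = 14.51 + 1.3908 = 15.9008 per hr

Final: 15.9008 /hr


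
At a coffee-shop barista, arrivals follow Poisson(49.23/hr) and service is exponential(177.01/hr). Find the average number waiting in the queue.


ρ = 49.23/177.01 = 0.2781
Lq = ρ²/(1−ρ) = 0.07735/0.7219 = 0.1072

Final: 0.1072


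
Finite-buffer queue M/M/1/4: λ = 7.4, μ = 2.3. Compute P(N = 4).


ρ = λ/μ = 7.4/2.3 = 3.2174
P_K = (1−ρ)ρ^K/(1−ρ^(K+1)) = (-2.2174·107.155763)/(1 − 344.762022)
= -237.606258/-343.762022 = 0.691194

Final: 0.691194


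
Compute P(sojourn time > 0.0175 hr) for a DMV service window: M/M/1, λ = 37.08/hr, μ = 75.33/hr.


W ~ Exponential(μ−λ) for M/M/1.
μ − λ = 75.33 − 37.08 = 38.2500
P(W > t) = e^{−(μ−λ)t} = e^{−0.6694} = 0.512028

Final: 0.512028


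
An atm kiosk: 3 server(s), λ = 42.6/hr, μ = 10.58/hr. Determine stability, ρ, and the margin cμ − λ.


Total capacity cμ = 3·10.58 = 31.74/hr
ρ = λ/(cμ) = 42.6/31.74 = 1.3422
Stable ⇔ ρ < 1: NO
Spare capacity = cμ − λ = 31.74 − 42.6 = -10.86/hr

Final: ρ = 1.3422; unstable; margin = -10.86/hr


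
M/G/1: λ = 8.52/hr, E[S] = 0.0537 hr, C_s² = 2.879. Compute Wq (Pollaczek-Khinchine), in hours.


ρ = λ·E[S] = 8.52·0.0537 = 0.4575
E[S²] = E[S]²(1+C_s²) = 0.0537²·(1+2.879) = 0.011186
Wq = λ·E[S²]/(2(1−ρ)) = 8.52·0.011186/(2·0.5425) = 0.08784 hr

Final: 0.08784 hr
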